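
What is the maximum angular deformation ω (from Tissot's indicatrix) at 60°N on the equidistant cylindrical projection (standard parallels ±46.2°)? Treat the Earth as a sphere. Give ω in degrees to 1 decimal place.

18.6°

The equidistant cylindrical projection with φ₀ = 46.2° has h = 1 (meridians true) and k = cos φ₀ / cos φ along parallels.
At 60°: h = 1.000, k = 1.384; principal scales a = 1.384, b = 1.000.
sin(ω/2) = (a − b)/(a + b) = 0.3843/2.384 = 0.1612, so ω = 2 arcsin(0.1612) ≈ 18.6°.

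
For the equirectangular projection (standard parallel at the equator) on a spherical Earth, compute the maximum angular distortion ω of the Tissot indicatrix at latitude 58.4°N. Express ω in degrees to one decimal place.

36.4°

For the equirectangular projection with φ₀ = 0 (plate carrée), h = 1 along meridians and k = sec φ along parallels.
At 58.4°: h = 1.000, k = 1.908; principal scales a = 1.908, b = 1.000.
sin(ω/2) = (a − b)/(a + b) = 0.9084/2.908 = 0.3123, so ω = 2 arcsin(0.3123) ≈ 36.4°.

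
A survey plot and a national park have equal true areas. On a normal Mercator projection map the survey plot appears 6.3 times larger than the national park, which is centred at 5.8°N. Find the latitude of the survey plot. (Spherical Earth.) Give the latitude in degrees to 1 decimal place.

66.6°

Mercator areal scale is sec²φ, so apparent-area ratio = sec²φ₁ / sec²φ₂ = cos²φ₂ / cos²φ₁.
cos²φ₂ / cos²φ₁ = 6.3  ⇒  cos φ₁ = cos 5.8° / √6.3 = 0.9949/2.510 = 0.3964.
φ₁ = arccos(0.3964) ≈ 66.6°.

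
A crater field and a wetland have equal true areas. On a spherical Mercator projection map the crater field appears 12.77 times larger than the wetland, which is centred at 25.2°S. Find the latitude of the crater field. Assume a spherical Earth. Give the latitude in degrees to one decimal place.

75.3°

On Mercator, (apparent₁)/(apparent₂) = sec²φ₁ / sec²φ₂ when true areas are equal.
cos²φ₂ / cos²φ₁ = 12.77  ⇒  cos φ₁ = cos 25.2° / √12.77 = 0.9048/3.574 = 0.2532.
φ₁ = arccos(0.2532) ≈ 75.3°.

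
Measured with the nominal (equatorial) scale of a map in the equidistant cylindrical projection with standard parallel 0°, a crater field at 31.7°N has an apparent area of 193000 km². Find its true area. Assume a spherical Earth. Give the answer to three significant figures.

In the plate carrée (x = Rλ, y = Rφ), meridians are true-scale (h = 1) and parallels are stretched by k = sec φ.
Areal scale = h·k = 1 × sec φ; at 31.7°, h = 1.000, k = 1.175, so h·k = 1.175.
True area = apparent / (areal scale) = 193000 / 1.175 ≈ 164000 km².

164000 km²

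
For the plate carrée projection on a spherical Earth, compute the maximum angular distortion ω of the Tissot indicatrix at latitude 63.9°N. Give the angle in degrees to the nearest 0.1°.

Plate carrée maps x = Rλ, y = Rφ. The meridian scale is h = 1 and the parallel scale is k = 1/cos φ = sec φ.
At 63.9°: h = 1.000, k = 2.273; principal scales a = 2.273, b = 1.000.
sin(ω/2) = (a − b)/(a + b) = 1.273/3.273 = 0.3889, so ω = 2 arcsin(0.3889) ≈ 45.8°.

45.8°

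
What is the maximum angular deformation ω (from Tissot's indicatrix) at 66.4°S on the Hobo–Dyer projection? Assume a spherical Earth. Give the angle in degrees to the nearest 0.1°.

Hobo–Dyer is a cylindrical equal-area projection with standard parallels at ±37.5°. Cylindrical equal-area (φ₀ = 37.5°): h = cos φ / cos 37.5° along meridians, k = cos 37.5° / cos φ along parallels; h·k = 1.
At 66.4°: h = 0.5046, k = 1.982; principal scales a = 1.982, b = 0.5046.
sin(ω/2) = (a − b)/(a + b) = 1.477/2.486 = 0.5941, so ω = 2 arcsin(0.5941) ≈ 72.9°.

72.9°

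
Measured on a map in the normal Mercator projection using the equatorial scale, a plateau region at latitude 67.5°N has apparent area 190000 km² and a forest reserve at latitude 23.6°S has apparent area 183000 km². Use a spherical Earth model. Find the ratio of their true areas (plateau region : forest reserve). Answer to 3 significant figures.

Since Mercator area scale is 1/cos²φ, the true area equals the apparent area multiplied by cos²φ.
True area of plateau region: 190000 × cos²(67.5°) = 190000 × 0.1464 = 27820 km².
True area of forest reserve: 183000 × cos²(23.6°) = 183000 × 0.8397 = 153700 km².
Ratio = 27820 / 153700 ≈ 0.181.

0.181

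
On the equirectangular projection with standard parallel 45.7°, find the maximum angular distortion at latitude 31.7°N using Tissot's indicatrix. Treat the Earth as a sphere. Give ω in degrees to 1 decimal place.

11.3°

With standard parallel φ₀ = 45.7°, the equirectangular projection gives x = Rλ cos φ₀, y = Rφ, so h = 1 and k = cos 45.7° / cos φ.
At 31.7°: h = 1.000, k = 0.8209; principal scales a = 1.000, b = 0.8209.
sin(ω/2) = (a − b)/(a + b) = 0.1791/1.821 = 0.09837, so ω = 2 arcsin(0.09837) ≈ 11.3°.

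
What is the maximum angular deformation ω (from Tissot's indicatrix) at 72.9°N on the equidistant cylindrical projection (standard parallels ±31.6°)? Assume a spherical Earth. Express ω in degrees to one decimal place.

58.3°

With standard parallel φ₀ = 31.6°, the equirectangular projection gives x = Rλ cos φ₀, y = Rφ, so h = 1 and k = cos 31.6° / cos φ.
At 72.9°: h = 1.000, k = 2.897; principal scales a = 2.897, b = 1.000.
sin(ω/2) = (a − b)/(a + b) = 1.897/3.897 = 0.4867, so ω = 2 arcsin(0.4867) ≈ 58.3°.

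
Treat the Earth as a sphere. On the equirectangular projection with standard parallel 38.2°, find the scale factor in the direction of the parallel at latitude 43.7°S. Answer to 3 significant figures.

1.09

The equidistant cylindrical projection with φ₀ = 38.2° has h = 1 (meridians true) and k = cos φ₀ / cos φ along parallels.
k = cos 38.2° / cos 43.7° = 0.7859/0.7230 = 1.087.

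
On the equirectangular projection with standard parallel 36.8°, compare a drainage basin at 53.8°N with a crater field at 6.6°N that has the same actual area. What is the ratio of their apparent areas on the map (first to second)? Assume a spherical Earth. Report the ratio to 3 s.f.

In the equirectangular projection with standard parallel φ₀ = 36.8° (x = Rλ cos φ₀, y = Rφ), meridians are true-scale (h = 1) and the parallel scale is k = cos φ₀ / cos φ.
Areal scale at 53.8°: h·k = 1.000 × 1.356 = 1.356.
Areal scale at 6.6°: h·k = 1.000 × 0.8061 = 0.8061.
Ratio = 1.356/0.8061 ≈ 1.68.

1.68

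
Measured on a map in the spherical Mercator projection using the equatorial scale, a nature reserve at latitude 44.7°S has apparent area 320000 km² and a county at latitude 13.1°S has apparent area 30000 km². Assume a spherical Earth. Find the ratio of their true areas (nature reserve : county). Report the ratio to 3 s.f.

Mercator's areal exaggeration is sec²φ; hence true area = (apparent area) · cos²φ.
True area of nature reserve: 320000 × cos²(44.7°) = 320000 × 0.5052 = 161700 km².
True area of county: 30000 × cos²(13.1°) = 30000 × 0.9486 = 28460 km².
Ratio = 161700 / 28460 ≈ 5.68.

5.68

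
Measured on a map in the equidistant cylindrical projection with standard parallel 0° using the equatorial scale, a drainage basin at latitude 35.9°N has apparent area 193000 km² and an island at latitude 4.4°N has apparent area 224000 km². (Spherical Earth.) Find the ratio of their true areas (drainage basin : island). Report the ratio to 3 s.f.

On the plate carrée, areal scale = h·k = 1 × sec φ, so true area = apparent × cos φ.
True area of drainage basin: 193000 × cos(35.9°) = 193000 × 0.8100 = 156300 km².
True area of island: 224000 × cos(4.4°) = 224000 × 0.9971 = 223300 km².
Ratio = 156300 / 223300 ≈ 0.700.

0.700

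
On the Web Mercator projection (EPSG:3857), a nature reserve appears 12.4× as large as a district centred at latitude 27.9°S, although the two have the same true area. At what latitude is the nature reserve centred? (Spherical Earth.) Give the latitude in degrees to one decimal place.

Mercator areal scale is sec²φ, so apparent-area ratio = sec²φ₁ / sec²φ₂ = cos²φ₂ / cos²φ₁.
cos²φ₂ / cos²φ₁ = 12.4  ⇒  cos φ₁ = cos 27.9° / √12.4 = 0.8838/3.521 = 0.2510.
φ₁ = arccos(0.2510) ≈ 75.5°.

75.5°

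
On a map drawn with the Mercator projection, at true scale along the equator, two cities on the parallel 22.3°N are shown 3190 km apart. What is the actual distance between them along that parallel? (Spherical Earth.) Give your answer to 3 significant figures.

2950 km

For Mercator, h = k = sec φ (a conformal cylindrical projection has a single point scale, 1/cos φ).
Along the parallel at 22.3°, map distances are exaggerated by k = sec 22.3° = 1.081.
True distance = 3190 / 1.081 = 3190 × cos 22.3° ≈ 2950 km.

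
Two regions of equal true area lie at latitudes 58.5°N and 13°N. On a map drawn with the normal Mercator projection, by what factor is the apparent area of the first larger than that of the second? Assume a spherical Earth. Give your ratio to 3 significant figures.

3.48

Mercator is conformal with k = sec φ, so areal scale = k² = sec²φ.
At 58.5°: sec²(58.5°) = 1/0.5225² = 3.663.
At 13°: sec²(13°) = 1/0.9744² = 1.053.
Ratio = 3.663/1.053 = cos²(13°)/cos²(58.5°) ≈ 3.48.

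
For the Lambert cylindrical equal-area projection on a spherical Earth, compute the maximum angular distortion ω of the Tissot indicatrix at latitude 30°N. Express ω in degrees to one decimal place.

16.4°

The Lambert cylindrical equal-area projection is the cylindrical equal-area projection with its standard parallel at the equator (φ₀ = 0). Cylindrical equal-area (φ₀ = 0°): h = cos φ / cos 0° along meridians, k = cos 0° / cos φ along parallels; h·k = 1.
At 30°: h = 0.8660, k = 1.155; principal scales a = 1.155, b = 0.8660.
sin(ω/2) = (a − b)/(a + b) = 0.2887/2.021 = 0.1429, so ω = 2 arcsin(0.1429) ≈ 16.4°.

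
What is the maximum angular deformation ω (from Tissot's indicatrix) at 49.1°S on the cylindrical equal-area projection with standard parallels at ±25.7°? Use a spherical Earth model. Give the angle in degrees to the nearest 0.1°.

Cylindrical equal-area (φ₀ = 25.7°): h = cos φ / cos 25.7° along meridians, k = cos 25.7° / cos φ along parallels; h·k = 1.
At 49.1°: h = 0.7266, k = 1.376; principal scales a = 1.376, b = 0.7266.
sin(ω/2) = (a − b)/(a + b) = 0.6496/2.103 = 0.3089, so ω = 2 arcsin(0.3089) ≈ 36.0°.

36.0°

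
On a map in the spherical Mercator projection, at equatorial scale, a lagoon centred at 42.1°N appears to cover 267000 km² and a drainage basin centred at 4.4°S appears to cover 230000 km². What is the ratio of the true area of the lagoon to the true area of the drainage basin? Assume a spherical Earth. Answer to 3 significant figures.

Mercator's areal exaggeration is sec²φ; hence true area = (apparent area) · cos²φ.
True area of lagoon: 267000 × cos²(42.1°) = 267000 × 0.5505 = 147000 km².
True area of drainage basin: 230000 × cos²(4.4°) = 230000 × 0.9941 = 228600 km².
Ratio = 147000 / 228600 ≈ 0.643.

0.643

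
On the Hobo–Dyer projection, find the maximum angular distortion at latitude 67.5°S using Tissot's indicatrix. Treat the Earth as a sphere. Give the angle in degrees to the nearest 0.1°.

77.0°

The Hobo–Dyer projection is cylindrical equal-area with φ₀ = 37.5°. Cylindrical equal-area (φ₀ = 37.5°): h = cos φ / cos 37.5° along meridians, k = cos 37.5° / cos φ along parallels; h·k = 1.
At 67.5°: h = 0.4824, k = 2.073; principal scales a = 2.073, b = 0.4824.
sin(ω/2) = (a − b)/(a + b) = 1.591/2.555 = 0.6225, so ω = 2 arcsin(0.6225) ≈ 77.0°.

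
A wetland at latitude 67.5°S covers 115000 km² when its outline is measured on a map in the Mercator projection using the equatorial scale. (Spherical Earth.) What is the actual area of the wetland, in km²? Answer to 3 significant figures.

For Mercator, h = k = sec φ (a conformal cylindrical projection has a single point scale, 1/cos φ).
Areal scale = k² = sec²φ = 1/cos²(67.5°) = 1/0.3827² = 6.828.
True area = apparent / (areal scale) = 115000 / 6.828 ≈ 16800 km².

16800 km²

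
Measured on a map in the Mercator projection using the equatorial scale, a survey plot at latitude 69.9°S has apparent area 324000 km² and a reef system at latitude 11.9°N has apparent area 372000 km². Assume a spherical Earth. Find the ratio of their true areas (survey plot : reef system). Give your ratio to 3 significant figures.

Since Mercator area scale is 1/cos²φ, the true area equals the apparent area multiplied by cos²φ.
True area of survey plot: 324000 × cos²(69.9°) = 324000 × 0.1181 = 38270 km².
True area of reef system: 372000 × cos²(11.9°) = 372000 × 0.9575 = 356200 km².
Ratio = 38270 / 356200 ≈ 0.107.

0.107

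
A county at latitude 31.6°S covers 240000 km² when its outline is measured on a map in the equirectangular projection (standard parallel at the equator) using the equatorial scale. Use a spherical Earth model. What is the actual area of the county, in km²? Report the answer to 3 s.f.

204000 km²

Plate carrée maps x = Rλ, y = Rφ. The meridian scale is h = 1 and the parallel scale is k = 1/cos φ = sec φ.
Areal scale = h·k = 1 × sec φ; at 31.6°, h = 1.000, k = 1.174, so h·k = 1.174.
True area = apparent / (areal scale) = 240000 / 1.174 ≈ 204000 km².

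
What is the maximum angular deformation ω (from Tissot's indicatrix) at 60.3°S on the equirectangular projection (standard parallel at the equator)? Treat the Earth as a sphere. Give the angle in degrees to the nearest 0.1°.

39.4°

In the plate carrée (x = Rλ, y = Rφ), meridians are true-scale (h = 1) and parallels are stretched by k = sec φ.
At 60.3°: h = 1.000, k = 2.018; principal scales a = 2.018, b = 1.000.
sin(ω/2) = (a − b)/(a + b) = 1.018/3.018 = 0.3374, so ω = 2 arcsin(0.3374) ≈ 39.4°.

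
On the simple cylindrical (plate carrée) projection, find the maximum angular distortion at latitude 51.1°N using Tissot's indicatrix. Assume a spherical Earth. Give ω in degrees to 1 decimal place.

In the plate carrée (x = Rλ, y = Rφ), meridians are true-scale (h = 1) and parallels are stretched by k = sec φ.
At 51.1°: h = 1.000, k = 1.592; principal scales a = 1.592, b = 1.000.
sin(ω/2) = (a − b)/(a + b) = 0.5925/2.592 = 0.2285, so ω = 2 arcsin(0.2285) ≈ 26.4°.

26.4°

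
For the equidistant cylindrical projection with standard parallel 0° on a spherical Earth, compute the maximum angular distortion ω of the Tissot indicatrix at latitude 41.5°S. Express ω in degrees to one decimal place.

Plate carrée maps x = Rλ, y = Rφ. The meridian scale is h = 1 and the parallel scale is k = 1/cos φ = sec φ.
At 41.5°: h = 1.000, k = 1.335; principal scales a = 1.335, b = 1.000.
sin(ω/2) = (a − b)/(a + b) = 0.3352/2.335 = 0.1435, so ω = 2 arcsin(0.1435) ≈ 16.5°.

16.5°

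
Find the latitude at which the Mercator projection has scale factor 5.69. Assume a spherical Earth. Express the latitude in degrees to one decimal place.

79.9°

Mercator scale is k = sec φ = 1/cos φ.
1/cos φ = 5.69  ⇒  cos φ = 0.1757  ⇒  φ = arccos(0.1757) ≈ 79.9°.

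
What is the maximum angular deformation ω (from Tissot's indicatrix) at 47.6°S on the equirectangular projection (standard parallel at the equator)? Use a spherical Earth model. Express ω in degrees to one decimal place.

In the plate carrée (x = Rλ, y = Rφ), meridians are true-scale (h = 1) and parallels are stretched by k = sec φ.
At 47.6°: h = 1.000, k = 1.483; principal scales a = 1.483, b = 1.000.
sin(ω/2) = (a − b)/(a + b) = 0.4830/2.483 = 0.1945, so ω = 2 arcsin(0.1945) ≈ 22.4°.

22.4°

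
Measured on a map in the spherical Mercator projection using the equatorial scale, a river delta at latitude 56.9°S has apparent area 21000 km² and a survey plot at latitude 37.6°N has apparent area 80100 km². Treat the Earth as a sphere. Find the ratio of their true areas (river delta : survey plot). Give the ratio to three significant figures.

0.125

Since Mercator area scale is 1/cos²φ, the true area equals the apparent area multiplied by cos²φ.
True area of river delta: 21000 × cos²(56.9°) = 21000 × 0.2982 = 6263 km².
True area of survey plot: 80100 × cos²(37.6°) = 80100 × 0.6277 = 50280 km².
Ratio = 6263 / 50280 ≈ 0.125.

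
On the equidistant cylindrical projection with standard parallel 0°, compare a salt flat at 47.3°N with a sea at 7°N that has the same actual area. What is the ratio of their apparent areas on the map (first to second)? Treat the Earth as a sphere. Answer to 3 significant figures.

Plate carrée maps x = Rλ, y = Rφ. The meridian scale is h = 1 and the parallel scale is k = 1/cos φ = sec φ.
Areal scale at 47.3°: h·k = 1.000 × 1.475 = 1.475.
Areal scale at 7°: h·k = 1.000 × 1.008 = 1.008.
Ratio = 1.475/1.008 ≈ 1.46.

1.46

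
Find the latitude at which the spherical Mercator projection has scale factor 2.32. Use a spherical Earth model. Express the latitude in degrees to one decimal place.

64.5°

Mercator scale is k = sec φ = 1/cos φ.
1/cos φ = 2.32  ⇒  cos φ = 0.4310  ⇒  φ = arccos(0.4310) ≈ 64.5°.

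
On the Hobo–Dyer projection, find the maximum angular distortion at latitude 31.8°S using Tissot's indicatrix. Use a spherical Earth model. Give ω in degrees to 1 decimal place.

The Hobo–Dyer projection is cylindrical equal-area with φ₀ = 37.5°. A cylindrical equal-area projection with standard parallel φ₀ has meridian scale h = cos φ / cos φ₀ and parallel scale k = cos φ₀ / cos φ (so areas are preserved, h·k = 1).
At 31.8°: h = 1.071, k = 0.9335; principal scales a = 1.071, b = 0.9335.
sin(ω/2) = (a − b)/(a + b) = 0.1378/2.005 = 0.06873, so ω = 2 arcsin(0.06873) ≈ 7.9°.

7.9°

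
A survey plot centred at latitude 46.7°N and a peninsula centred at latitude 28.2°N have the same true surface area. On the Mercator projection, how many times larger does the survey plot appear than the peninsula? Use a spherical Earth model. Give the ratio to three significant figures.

Mercator areal scale is sec²φ.
At 46.7°: sec²(46.7°) = 1/0.6858² = 2.126.
At 28.2°: sec²(28.2°) = 1/0.8813² = 1.288.
Ratio = 2.126/1.288 = cos²(28.2°)/cos²(46.7°) ≈ 1.65.

1.65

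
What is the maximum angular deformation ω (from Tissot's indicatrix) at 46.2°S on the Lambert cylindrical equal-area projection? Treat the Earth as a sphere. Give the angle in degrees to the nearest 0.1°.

41.2°

The Lambert cylindrical equal-area projection is the cylindrical equal-area projection with its standard parallel at the equator (φ₀ = 0). Cylindrical equal-area (φ₀ = 0°): h = cos φ / cos 0° along meridians, k = cos 0° / cos φ along parallels; h·k = 1.
At 46.2°: h = 0.6921, k = 1.445; principal scales a = 1.445, b = 0.6921.
sin(ω/2) = (a − b)/(a + b) = 0.7526/2.137 = 0.3522, so ω = 2 arcsin(0.3522) ≈ 41.2°.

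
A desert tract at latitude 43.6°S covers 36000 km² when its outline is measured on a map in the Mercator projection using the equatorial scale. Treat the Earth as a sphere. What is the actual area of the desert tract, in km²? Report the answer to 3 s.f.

18900 km²

Mercator is conformal, so the point scale is isotropic: h = k = sec φ = 1/cos φ.
Areal scale = k² = sec²φ = 1/cos²(43.6°) = 1/0.7242² = 1.907.
True area = apparent / (areal scale) = 36000 / 1.907 ≈ 18900 km².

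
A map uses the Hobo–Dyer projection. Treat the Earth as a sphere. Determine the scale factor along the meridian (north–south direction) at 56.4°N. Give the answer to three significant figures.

0.698

Hobo–Dyer is a cylindrical equal-area projection with standard parallels at ±37.5°. A cylindrical equal-area projection with standard parallel φ₀ has meridian scale h = cos φ / cos φ₀ and parallel scale k = cos φ₀ / cos φ (so areas are preserved, h·k = 1).
h = cos 56.4° / cos 37.5° = 0.5534/0.7934 = 0.6975.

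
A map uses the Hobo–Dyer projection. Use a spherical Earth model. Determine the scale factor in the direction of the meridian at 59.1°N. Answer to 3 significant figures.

Hobo–Dyer is a cylindrical equal-area projection with standard parallels at ±37.5°. For cylindrical equal-area with standard parallel φ₀, h = cos φ / cos φ₀ and k = cos φ₀ / cos φ, so h·k = 1.
h = cos 59.1° / cos 37.5° = 0.5135/0.7934 = 0.6473.

0.647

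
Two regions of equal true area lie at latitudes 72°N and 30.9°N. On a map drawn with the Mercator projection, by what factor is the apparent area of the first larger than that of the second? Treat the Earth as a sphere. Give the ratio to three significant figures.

7.71

Mercator areal scale is sec²φ.
At 72°: sec²(72°) = 1/0.3090² = 10.47.
At 30.9°: sec²(30.9°) = 1/0.8581² = 1.358.
Ratio = 10.47/1.358 = cos²(30.9°)/cos²(72°) ≈ 7.71.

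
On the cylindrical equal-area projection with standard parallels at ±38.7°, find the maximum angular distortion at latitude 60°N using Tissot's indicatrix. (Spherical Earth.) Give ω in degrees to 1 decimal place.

49.4°

For cylindrical equal-area with standard parallel φ₀, h = cos φ / cos φ₀ and k = cos φ₀ / cos φ, so h·k = 1.
At 60°: h = 0.6407, k = 1.561; principal scales a = 1.561, b = 0.6407.
sin(ω/2) = (a − b)/(a + b) = 0.9202/2.202 = 0.4180, so ω = 2 arcsin(0.4180) ≈ 49.4°.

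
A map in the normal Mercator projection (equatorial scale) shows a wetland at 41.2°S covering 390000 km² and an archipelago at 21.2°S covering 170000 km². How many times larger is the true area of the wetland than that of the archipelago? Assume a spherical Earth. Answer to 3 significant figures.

On Mercator the areal scale is sec²φ, so true area = apparent × cos²φ.
True area of wetland: 390000 × cos²(41.2°) = 390000 × 0.5661 = 220800 km².
True area of archipelago: 170000 × cos²(21.2°) = 170000 × 0.8692 = 147800 km².
Ratio = 220800 / 147800 ≈ 1.49.

1.49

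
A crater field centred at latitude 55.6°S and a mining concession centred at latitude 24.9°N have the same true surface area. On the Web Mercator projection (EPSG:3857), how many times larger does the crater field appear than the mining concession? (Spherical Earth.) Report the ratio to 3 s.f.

2.58

Mercator areal scale is sec²φ.
At 55.6°: sec²(55.6°) = 1/0.5650² = 3.133.
At 24.9°: sec²(24.9°) = 1/0.9070² = 1.215.
Ratio = 3.133/1.215 = cos²(24.9°)/cos²(55.6°) ≈ 2.58.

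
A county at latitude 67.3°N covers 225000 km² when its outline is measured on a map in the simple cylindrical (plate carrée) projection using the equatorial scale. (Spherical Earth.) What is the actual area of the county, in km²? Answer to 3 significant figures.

86800 km²

In the plate carrée (x = Rλ, y = Rφ), meridians are true-scale (h = 1) and parallels are stretched by k = sec φ.
Areal scale = h·k = 1 × sec φ; at 67.3°, h = 1.000, k = 2.591, so h·k = 2.591.
True area = apparent / (areal scale) = 225000 / 2.591 ≈ 86800 km².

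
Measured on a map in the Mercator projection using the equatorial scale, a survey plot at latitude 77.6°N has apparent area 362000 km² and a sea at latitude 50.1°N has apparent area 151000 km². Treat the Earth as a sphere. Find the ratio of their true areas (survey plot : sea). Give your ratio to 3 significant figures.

0.269

On Mercator the areal scale is sec²φ, so true area = apparent × cos²φ.
True area of survey plot: 362000 × cos²(77.6°) = 362000 × 0.04611 = 16690 km².
True area of sea: 151000 × cos²(50.1°) = 151000 × 0.4115 = 62130 km².
Ratio = 16690 / 62130 ≈ 0.269.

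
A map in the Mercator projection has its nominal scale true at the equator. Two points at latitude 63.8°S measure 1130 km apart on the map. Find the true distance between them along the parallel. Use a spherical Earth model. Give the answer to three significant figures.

The Mercator projection is conformal; its linear scale factor is the same in every direction and equals sec φ = 1/cos φ.
Along the parallel at 63.8°, map distances are exaggerated by k = sec 63.8° = 2.265.
True distance = 1130 / 2.265 = 1130 × cos 63.8° ≈ 499 km.

499 km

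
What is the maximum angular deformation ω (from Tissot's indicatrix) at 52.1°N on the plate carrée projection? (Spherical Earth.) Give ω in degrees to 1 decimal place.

For the equirectangular projection with φ₀ = 0 (plate carrée), h = 1 along meridians and k = sec φ along parallels.
At 52.1°: h = 1.000, k = 1.628; principal scales a = 1.628, b = 1.000.
sin(ω/2) = (a − b)/(a + b) = 0.6279/2.628 = 0.2389, so ω = 2 arcsin(0.2389) ≈ 27.6°.

27.6°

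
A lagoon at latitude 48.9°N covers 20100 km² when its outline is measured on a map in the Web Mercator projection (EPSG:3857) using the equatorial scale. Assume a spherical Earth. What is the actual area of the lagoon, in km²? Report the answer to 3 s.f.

8690 km²

The Mercator projection is conformal; its linear scale factor is the same in every direction and equals sec φ = 1/cos φ.
Areal scale = k² = sec²φ = 1/cos²(48.9°) = 1/0.6574² = 2.314.
True area = apparent / (areal scale) = 20100 / 2.314 ≈ 8690 km².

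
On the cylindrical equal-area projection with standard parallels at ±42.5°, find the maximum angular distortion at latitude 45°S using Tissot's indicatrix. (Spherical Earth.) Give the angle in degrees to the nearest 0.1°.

A cylindrical equal-area projection with standard parallel φ₀ has meridian scale h = cos φ / cos φ₀ and parallel scale k = cos φ₀ / cos φ (so areas are preserved, h·k = 1).
At 45°: h = 0.9591, k = 1.043; principal scales a = 1.043, b = 0.9591.
sin(ω/2) = (a − b)/(a + b) = 0.08359/2.002 = 0.04176, so ω = 2 arcsin(0.04176) ≈ 4.8°.

4.8°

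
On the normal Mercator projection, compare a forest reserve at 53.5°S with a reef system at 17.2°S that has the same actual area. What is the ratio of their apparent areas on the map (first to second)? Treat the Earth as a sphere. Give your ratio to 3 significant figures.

2.58

Mercator areal scale is sec²φ.
At 53.5°: sec²(53.5°) = 1/0.5948² = 2.826.
At 17.2°: sec²(17.2°) = 1/0.9553² = 1.096.
Ratio = 2.826/1.096 = cos²(17.2°)/cos²(53.5°) ≈ 2.58.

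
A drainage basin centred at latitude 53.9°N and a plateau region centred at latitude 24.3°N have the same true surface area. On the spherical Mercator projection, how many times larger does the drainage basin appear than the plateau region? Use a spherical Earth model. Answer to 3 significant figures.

On Mercator, area is exaggerated by sec²φ = 1/cos²φ.
At 53.9°: sec²(53.9°) = 1/0.5892² = 2.881.
At 24.3°: sec²(24.3°) = 1/0.9114² = 1.204.
Ratio = 2.881/1.204 = cos²(24.3°)/cos²(53.9°) ≈ 2.39.

2.39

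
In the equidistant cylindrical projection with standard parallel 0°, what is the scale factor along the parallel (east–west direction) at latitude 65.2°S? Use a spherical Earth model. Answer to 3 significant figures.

2.38

Plate carrée maps x = Rλ, y = Rφ. The meridian scale is h = 1 and the parallel scale is k = 1/cos φ = sec φ.
k = 1/cos 65.2° = 1/0.4195 = 2.384.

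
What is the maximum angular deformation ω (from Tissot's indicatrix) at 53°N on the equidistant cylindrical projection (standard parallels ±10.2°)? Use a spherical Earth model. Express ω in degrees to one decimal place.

In the equirectangular projection with standard parallel φ₀ = 10.2° (x = Rλ cos φ₀, y = Rφ), meridians are true-scale (h = 1) and the parallel scale is k = cos φ₀ / cos φ.
At 53°: h = 1.000, k = 1.635; principal scales a = 1.635, b = 1.000.
sin(ω/2) = (a − b)/(a + b) = 0.6354/2.635 = 0.2411, so ω = 2 arcsin(0.2411) ≈ 27.9°.

27.9°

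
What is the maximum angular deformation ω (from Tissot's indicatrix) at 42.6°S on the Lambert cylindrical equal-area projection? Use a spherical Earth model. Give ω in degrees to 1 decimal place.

The Lambert cylindrical equal-area projection is the cylindrical equal-area projection with its standard parallel at the equator (φ₀ = 0). For cylindrical equal-area with standard parallel φ₀, h = cos φ / cos φ₀ and k = cos φ₀ / cos φ, so h·k = 1.
At 42.6°: h = 0.7361, k = 1.359; principal scales a = 1.359, b = 0.7361.
sin(ω/2) = (a − b)/(a + b) = 0.6224/2.095 = 0.2972, so ω = 2 arcsin(0.2972) ≈ 34.6°.

34.6°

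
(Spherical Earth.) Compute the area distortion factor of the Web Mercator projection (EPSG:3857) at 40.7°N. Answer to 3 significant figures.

For Mercator, h = k = sec φ (a conformal cylindrical projection has a single point scale, 1/cos φ).
Areal scale = k² = sec²φ = 1/cos²(40.7°) = 1/0.7581² = 1.740.

1.74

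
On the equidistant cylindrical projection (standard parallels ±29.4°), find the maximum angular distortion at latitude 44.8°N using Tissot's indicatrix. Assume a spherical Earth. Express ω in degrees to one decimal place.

11.7°

With standard parallel φ₀ = 29.4°, the equirectangular projection gives x = Rλ cos φ₀, y = Rφ, so h = 1 and k = cos 29.4° / cos φ.
At 44.8°: h = 1.000, k = 1.228; principal scales a = 1.228, b = 1.000.
sin(ω/2) = (a − b)/(a + b) = 0.2278/2.228 = 0.1023, so ω = 2 arcsin(0.1023) ≈ 11.7°.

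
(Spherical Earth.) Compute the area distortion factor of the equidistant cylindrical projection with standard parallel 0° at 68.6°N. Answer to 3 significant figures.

2.74

Plate carrée maps x = Rλ, y = Rφ. The meridian scale is h = 1 and the parallel scale is k = 1/cos φ = sec φ.
Areal scale = h·k = 1 × sec φ; at 68.6°, h = 1.000, k = 2.741, so h·k = 2.741.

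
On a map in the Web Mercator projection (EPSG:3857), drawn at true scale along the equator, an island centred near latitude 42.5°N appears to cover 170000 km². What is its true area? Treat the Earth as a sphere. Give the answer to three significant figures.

The Mercator projection is conformal; its linear scale factor is the same in every direction and equals sec φ = 1/cos φ.
Areal scale = k² = sec²φ = 1/cos²(42.5°) = 1/0.7373² = 1.840.
True area = apparent / (areal scale) = 170000 / 1.840 ≈ 92400 km².

92400 km²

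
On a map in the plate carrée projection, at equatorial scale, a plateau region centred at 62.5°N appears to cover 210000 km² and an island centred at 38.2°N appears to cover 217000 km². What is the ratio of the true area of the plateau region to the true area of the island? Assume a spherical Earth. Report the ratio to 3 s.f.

0.569

On the plate carrée, areal scale = h·k = 1 × sec φ, so true area = apparent × cos φ.
True area of plateau region: 210000 × cos(62.5°) = 210000 × 0.4617 = 96970 km².
True area of island: 217000 × cos(38.2°) = 217000 × 0.7859 = 170500 km².
Ratio = 96970 / 170500 ≈ 0.569.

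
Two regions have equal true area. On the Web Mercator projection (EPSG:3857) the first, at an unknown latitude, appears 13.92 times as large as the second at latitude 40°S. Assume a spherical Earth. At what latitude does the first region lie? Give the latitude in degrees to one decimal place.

78.2°

On Mercator, (apparent₁)/(apparent₂) = sec²φ₁ / sec²φ₂ when true areas are equal.
cos²φ₂ / cos²φ₁ = 13.92  ⇒  cos φ₁ = cos 40° / √13.92 = 0.7660/3.731 = 0.2053.
φ₁ = arccos(0.2053) ≈ 78.2°.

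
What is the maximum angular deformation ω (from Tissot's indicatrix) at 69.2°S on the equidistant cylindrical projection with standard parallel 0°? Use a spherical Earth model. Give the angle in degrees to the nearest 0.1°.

56.8°

Plate carrée maps x = Rλ, y = Rφ. The meridian scale is h = 1 and the parallel scale is k = 1/cos φ = sec φ.
At 69.2°: h = 1.000, k = 2.816; principal scales a = 2.816, b = 1.000.
sin(ω/2) = (a − b)/(a + b) = 1.816/3.816 = 0.4759, so ω = 2 arcsin(0.4759) ≈ 56.8°.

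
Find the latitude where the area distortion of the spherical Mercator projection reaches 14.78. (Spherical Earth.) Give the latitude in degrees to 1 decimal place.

Mercator areal scale is sec²φ.
sec²φ = 14.78  ⇒  cos²φ = 0.06766  ⇒  cos φ = 0.2601.
φ = arccos(0.2601) ≈ 74.9°.

74.9°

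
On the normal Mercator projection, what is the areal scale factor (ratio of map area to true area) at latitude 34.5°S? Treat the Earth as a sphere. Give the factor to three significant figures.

The Mercator projection is conformal; its linear scale factor is the same in every direction and equals sec φ = 1/cos φ.
Areal scale = k² = sec²φ = 1/cos²(34.5°) = 1/0.8241² = 1.472.

1.47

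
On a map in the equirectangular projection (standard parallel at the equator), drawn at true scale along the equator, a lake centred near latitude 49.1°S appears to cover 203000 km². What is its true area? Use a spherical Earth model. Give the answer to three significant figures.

133000 km²

For the equirectangular projection with φ₀ = 0 (plate carrée), h = 1 along meridians and k = sec φ along parallels.
Areal scale = h·k = 1 × sec φ; at 49.1°, h = 1.000, k = 1.527, so h·k = 1.527.
True area = apparent / (areal scale) = 203000 / 1.527 ≈ 133000 km².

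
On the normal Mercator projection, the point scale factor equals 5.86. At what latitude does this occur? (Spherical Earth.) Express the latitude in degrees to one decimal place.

Mercator scale is k = sec φ = 1/cos φ.
1/cos φ = 5.86  ⇒  cos φ = 0.1706  ⇒  φ = arccos(0.1706) ≈ 80.2°.

80.2°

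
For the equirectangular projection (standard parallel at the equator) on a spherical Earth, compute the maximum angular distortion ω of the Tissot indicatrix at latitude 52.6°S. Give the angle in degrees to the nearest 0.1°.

28.3°

In the plate carrée (x = Rλ, y = Rφ), meridians are true-scale (h = 1) and parallels are stretched by k = sec φ.
At 52.6°: h = 1.000, k = 1.646; principal scales a = 1.646, b = 1.000.
sin(ω/2) = (a − b)/(a + b) = 0.6464/2.646 = 0.2443, so ω = 2 arcsin(0.2443) ≈ 28.3°.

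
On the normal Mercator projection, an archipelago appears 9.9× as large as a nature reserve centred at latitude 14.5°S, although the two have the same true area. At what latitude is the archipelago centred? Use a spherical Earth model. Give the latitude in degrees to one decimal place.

On Mercator, (apparent₁)/(apparent₂) = sec²φ₁ / sec²φ₂ when true areas are equal.
cos²φ₂ / cos²φ₁ = 9.9  ⇒  cos φ₁ = cos 14.5° / √9.9 = 0.9681/3.146 = 0.3077.
φ₁ = arccos(0.3077) ≈ 72.1°.

72.1°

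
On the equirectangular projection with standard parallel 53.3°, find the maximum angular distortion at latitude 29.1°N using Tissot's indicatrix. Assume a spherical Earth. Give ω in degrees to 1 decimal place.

The equidistant cylindrical projection with φ₀ = 53.3° has h = 1 (meridians true) and k = cos φ₀ / cos φ along parallels.
At 29.1°: h = 1.000, k = 0.6840; principal scales a = 1.000, b = 0.6840.
sin(ω/2) = (a − b)/(a + b) = 0.3160/1.684 = 0.1877, so ω = 2 arcsin(0.1877) ≈ 21.6°.

21.6°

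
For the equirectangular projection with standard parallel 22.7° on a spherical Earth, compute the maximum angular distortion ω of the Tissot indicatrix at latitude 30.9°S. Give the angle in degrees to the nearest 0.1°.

With standard parallel φ₀ = 22.7°, the equirectangular projection gives x = Rλ cos φ₀, y = Rφ, so h = 1 and k = cos 22.7° / cos φ.
At 30.9°: h = 1.000, k = 1.075; principal scales a = 1.075, b = 1.000.
sin(ω/2) = (a − b)/(a + b) = 0.07514/2.075 = 0.03621, so ω = 2 arcsin(0.03621) ≈ 4.2°.

4.2°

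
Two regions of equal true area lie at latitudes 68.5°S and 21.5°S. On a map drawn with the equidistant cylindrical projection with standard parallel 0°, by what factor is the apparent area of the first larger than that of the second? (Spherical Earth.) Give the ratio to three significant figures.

In the plate carrée (x = Rλ, y = Rφ), meridians are true-scale (h = 1) and parallels are stretched by k = sec φ.
Areal scale at 68.5°: h·k = 1.000 × 2.729 = 2.729.
Areal scale at 21.5°: h·k = 1.000 × 1.075 = 1.075.
Ratio = 2.729/1.075 ≈ 2.54.

2.54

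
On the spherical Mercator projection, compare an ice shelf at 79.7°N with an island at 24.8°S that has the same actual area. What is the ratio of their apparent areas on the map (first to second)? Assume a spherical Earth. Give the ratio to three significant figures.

25.8

Mercator areal scale is sec²φ.
At 79.7°: sec²(79.7°) = 1/0.1788² = 31.28.
At 24.8°: sec²(24.8°) = 1/0.9078² = 1.214.
Ratio = 31.28/1.214 = cos²(24.8°)/cos²(79.7°) ≈ 25.8.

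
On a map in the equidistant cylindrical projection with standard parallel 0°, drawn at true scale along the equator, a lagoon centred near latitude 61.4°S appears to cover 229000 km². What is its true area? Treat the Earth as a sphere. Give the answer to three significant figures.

In the plate carrée (x = Rλ, y = Rφ), meridians are true-scale (h = 1) and parallels are stretched by k = sec φ.
Areal scale = h·k = 1 × sec φ; at 61.4°, h = 1.000, k = 2.089, so h·k = 2.089.
True area = apparent / (areal scale) = 229000 / 2.089 ≈ 110000 km².

110000 km²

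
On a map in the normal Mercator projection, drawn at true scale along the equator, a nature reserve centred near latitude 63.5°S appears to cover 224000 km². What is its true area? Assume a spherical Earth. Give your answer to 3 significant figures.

The Mercator projection is conformal; its linear scale factor is the same in every direction and equals sec φ = 1/cos φ.
Areal scale = k² = sec²φ = 1/cos²(63.5°) = 1/0.4462² = 5.023.
True area = apparent / (areal scale) = 224000 / 5.023 ≈ 44600 km².

44600 km²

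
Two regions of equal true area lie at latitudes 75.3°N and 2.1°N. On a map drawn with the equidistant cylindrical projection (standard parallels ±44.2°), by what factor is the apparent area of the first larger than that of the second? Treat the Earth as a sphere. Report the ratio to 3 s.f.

3.94

In the equirectangular projection with standard parallel φ₀ = 44.2° (x = Rλ cos φ₀, y = Rφ), meridians are true-scale (h = 1) and the parallel scale is k = cos φ₀ / cos φ.
Areal scale at 75.3°: h·k = 1.000 × 2.825 = 2.825.
Areal scale at 2.1°: h·k = 1.000 × 0.7174 = 0.7174.
Ratio = 2.825/0.7174 ≈ 3.94.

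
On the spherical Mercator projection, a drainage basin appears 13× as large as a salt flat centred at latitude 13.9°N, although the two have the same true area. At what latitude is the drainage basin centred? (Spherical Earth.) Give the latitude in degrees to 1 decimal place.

74.4°

Mercator areal scale is sec²φ, so apparent-area ratio = sec²φ₁ / sec²φ₂ = cos²φ₂ / cos²φ₁.
cos²φ₂ / cos²φ₁ = 13  ⇒  cos φ₁ = cos 13.9° / √13 = 0.9707/3.606 = 0.2692.
φ₁ = arccos(0.2692) ≈ 74.4°.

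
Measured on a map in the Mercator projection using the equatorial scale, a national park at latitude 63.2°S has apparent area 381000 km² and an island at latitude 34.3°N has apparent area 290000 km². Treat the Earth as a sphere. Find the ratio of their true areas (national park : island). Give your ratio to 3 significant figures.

On Mercator the areal scale is sec²φ, so true area = apparent × cos²φ.
True area of national park: 381000 × cos²(63.2°) = 381000 × 0.2033 = 77450 km².
True area of island: 290000 × cos²(34.3°) = 290000 × 0.6824 = 197900 km².
Ratio = 77450 / 197900 ≈ 0.391.

0.391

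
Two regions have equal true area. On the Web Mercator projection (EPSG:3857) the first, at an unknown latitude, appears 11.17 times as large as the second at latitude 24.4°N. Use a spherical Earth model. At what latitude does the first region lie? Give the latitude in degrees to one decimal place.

74.2°

For equal true areas on Mercator, apparent areas scale as sec²φ, so the ratio is cos²φ₂ / cos²φ₁.
cos²φ₂ / cos²φ₁ = 11.17  ⇒  cos φ₁ = cos 24.4° / √11.17 = 0.9107/3.342 = 0.2725.
φ₁ = arccos(0.2725) ≈ 74.2°.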